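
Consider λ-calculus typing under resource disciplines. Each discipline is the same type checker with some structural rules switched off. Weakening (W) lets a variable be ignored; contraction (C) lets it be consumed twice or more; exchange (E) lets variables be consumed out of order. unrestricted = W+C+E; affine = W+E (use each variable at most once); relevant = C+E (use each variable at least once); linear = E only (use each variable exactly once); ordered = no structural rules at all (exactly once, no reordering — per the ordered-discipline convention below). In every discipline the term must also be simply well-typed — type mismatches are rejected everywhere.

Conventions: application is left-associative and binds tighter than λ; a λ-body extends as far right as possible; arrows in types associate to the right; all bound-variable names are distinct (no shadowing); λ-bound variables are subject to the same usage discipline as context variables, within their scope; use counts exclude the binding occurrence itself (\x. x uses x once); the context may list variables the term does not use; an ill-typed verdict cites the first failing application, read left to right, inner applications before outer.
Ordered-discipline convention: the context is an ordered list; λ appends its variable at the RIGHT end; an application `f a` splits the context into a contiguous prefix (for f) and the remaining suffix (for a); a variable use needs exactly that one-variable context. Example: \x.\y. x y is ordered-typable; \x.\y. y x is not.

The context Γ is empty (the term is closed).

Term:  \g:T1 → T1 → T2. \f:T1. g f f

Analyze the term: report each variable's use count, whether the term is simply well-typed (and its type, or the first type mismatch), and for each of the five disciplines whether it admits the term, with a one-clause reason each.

counts: g (λ-bound): 1×; f (λ-bound): 2×
left-to-right use order: g, f, f
typing: ✓ — (T1 → T1 → T2) → T1 → T2
ordered ✗ (needs contraction — f ×2)
linear ✗ (needs contraction — f ×2)
affine ✗ (needs contraction — f ×2)
relevant ✓ (none of g, f goes unused)
unrestricted ✓ (typability at (T1 → T1 → T2) → T1 → T2 is all that's needed)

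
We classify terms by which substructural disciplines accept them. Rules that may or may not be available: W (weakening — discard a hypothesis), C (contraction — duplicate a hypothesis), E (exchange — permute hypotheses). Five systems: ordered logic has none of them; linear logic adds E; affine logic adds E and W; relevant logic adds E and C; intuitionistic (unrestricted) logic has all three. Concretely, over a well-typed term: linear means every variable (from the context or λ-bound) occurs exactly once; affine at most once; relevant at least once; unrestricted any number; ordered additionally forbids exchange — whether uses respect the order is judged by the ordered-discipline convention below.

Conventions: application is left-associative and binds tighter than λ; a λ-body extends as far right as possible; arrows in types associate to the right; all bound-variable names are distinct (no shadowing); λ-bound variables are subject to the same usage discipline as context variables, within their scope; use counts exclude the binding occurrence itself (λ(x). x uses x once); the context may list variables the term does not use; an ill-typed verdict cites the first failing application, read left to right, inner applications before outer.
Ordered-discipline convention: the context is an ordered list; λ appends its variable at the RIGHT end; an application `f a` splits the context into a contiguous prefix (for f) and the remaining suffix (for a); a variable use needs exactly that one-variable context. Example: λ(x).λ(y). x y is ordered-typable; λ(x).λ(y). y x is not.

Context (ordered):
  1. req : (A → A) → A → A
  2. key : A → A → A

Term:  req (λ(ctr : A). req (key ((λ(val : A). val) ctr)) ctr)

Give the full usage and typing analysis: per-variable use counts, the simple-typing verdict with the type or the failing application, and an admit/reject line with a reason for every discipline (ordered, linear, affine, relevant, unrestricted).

usage: req ×2; key ×1; ctr [bound] ×2; val [bound] ×1
use order (left to right): req, req, key, val, ctr, ctr
typing: well-typed at A → A
ordered ✗ (req ×2, ctr ×2 used more than once (contraction))
linear ✗ (req ×2, ctr ×2 used more than once (contraction))
affine ✗ (req ×2, ctr ×2 used more than once (contraction))
relevant ✓ (req, key, ctr, val: all used, weakening unneeded)
unrestricted ✓ (typability at A → A is all that's needed)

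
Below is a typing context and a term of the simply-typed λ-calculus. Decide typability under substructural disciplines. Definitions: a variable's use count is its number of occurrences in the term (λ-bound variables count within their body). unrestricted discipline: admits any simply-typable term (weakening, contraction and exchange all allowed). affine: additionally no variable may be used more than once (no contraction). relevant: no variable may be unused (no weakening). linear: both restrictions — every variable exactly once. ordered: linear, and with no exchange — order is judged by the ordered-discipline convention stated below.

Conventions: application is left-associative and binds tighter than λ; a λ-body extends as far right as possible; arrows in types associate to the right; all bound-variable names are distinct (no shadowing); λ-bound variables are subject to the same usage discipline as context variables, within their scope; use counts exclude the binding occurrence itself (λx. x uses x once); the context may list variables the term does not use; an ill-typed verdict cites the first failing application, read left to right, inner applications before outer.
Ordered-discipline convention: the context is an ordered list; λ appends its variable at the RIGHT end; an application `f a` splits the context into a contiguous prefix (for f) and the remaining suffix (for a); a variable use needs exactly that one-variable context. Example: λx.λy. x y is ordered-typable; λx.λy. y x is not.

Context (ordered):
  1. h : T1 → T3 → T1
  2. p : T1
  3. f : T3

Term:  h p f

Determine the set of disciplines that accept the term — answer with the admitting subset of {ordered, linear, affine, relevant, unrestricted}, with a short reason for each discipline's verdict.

admitted in: ordered, linear, affine, relevant, unrestricted
counts: h: 1×; p: 1×; f: 1×
use order (left to right): h, p, f
typing: well-typed — term : T1
ordered: ✓, single-use (h, p, f), ordered derivation ok
linear: ✓, single use per variable (h, p, f)
affine: ✓, at most one use each (h, p, f)
relevant: ✓, every one of h, p, f appears
unrestricted: ✓, type-checks (T1) and nothing is barred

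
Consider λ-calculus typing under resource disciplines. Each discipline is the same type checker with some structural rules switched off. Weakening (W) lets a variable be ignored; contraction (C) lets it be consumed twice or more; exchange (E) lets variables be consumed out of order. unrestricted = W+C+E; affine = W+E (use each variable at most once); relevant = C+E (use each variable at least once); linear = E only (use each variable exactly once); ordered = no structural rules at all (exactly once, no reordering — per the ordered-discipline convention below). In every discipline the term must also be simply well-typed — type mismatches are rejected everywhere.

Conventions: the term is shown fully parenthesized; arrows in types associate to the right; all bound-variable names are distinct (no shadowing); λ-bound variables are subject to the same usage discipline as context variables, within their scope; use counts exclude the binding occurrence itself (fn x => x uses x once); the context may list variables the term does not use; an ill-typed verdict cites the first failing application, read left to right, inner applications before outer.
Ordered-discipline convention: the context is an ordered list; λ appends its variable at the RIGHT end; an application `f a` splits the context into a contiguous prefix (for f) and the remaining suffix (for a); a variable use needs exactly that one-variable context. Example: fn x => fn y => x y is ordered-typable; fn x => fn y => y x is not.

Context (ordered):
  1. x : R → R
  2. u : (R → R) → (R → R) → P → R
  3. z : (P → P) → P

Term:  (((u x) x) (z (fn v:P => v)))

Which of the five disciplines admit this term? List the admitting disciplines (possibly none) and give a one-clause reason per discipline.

admitted by: relevant, unrestricted
counts: x: 2, u: 1, z: 1, v (λ-bound): 1
uses in reading order: u, x, x, z, v
typing: the term checks, with type R
ordered ✗ (uses contraction: x ×2)
linear ✗ (uses contraction: x ×2)
affine ✗ (uses contraction: x ×2)
relevant ✓ (none of x, u, z, v goes unused)
unrestricted ✓ (type-checks (R) and nothing is barred)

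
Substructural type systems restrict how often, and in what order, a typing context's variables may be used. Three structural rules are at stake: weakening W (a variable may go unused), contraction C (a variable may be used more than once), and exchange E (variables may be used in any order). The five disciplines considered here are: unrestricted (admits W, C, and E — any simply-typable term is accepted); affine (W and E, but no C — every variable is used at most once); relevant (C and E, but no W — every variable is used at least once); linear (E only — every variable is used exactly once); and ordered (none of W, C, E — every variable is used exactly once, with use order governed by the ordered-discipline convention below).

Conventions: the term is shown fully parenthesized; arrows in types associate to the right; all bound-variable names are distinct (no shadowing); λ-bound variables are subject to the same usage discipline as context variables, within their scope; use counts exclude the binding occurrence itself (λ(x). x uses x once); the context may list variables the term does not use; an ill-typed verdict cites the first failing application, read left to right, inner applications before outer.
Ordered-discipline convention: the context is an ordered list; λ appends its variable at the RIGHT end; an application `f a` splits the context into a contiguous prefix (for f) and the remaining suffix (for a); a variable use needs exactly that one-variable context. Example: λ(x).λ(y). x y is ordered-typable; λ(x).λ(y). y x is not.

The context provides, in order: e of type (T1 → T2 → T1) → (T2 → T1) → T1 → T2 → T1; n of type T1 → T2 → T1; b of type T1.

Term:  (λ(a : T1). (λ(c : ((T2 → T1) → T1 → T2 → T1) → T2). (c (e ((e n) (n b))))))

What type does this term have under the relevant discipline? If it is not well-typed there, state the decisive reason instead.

not well-typed under relevant — needs weakening: a unused
counts: e: 2×; n: 2×; b: 1×; a (bound): 0×; c (bound): 1×
uses in reading order: c, e, e, n, n, b
typing: well-typed at T1 → (((T2 → T1) → T1 → T2 → T1) → T2) → T2
summary: ordered ✗, linear ✗, affine ✗, relevant ✗, unrestricted ✓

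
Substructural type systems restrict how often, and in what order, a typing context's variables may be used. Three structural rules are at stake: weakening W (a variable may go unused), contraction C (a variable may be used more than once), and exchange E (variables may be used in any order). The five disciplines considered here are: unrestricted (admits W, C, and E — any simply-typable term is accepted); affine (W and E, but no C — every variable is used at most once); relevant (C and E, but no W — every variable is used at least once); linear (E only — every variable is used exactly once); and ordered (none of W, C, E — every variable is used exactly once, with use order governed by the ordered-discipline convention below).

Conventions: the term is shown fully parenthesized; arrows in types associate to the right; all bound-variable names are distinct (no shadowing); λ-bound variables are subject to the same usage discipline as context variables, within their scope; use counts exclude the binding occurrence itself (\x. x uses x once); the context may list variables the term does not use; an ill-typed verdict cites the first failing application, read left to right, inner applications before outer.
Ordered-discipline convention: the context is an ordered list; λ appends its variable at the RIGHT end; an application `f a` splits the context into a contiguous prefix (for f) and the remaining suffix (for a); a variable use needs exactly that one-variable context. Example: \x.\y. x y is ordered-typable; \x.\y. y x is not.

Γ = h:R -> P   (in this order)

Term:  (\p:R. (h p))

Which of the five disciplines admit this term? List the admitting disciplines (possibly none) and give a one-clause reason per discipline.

admitting disciplines: ordered, linear, affine, relevant, unrestricted
usage: h: 1×, p (bound): 1×
use order (left to right): h, p
typing: the term checks, with type R -> P
ordered: ✓, h, p once each; derivable with no W/C/E
linear: ✓, each of h, p used exactly once
affine: ✓, no duplicate uses among h, p
relevant: ✓, h, p: all used, weakening unneeded
unrestricted: ✓, simply typable at R -> P; W, C, E all held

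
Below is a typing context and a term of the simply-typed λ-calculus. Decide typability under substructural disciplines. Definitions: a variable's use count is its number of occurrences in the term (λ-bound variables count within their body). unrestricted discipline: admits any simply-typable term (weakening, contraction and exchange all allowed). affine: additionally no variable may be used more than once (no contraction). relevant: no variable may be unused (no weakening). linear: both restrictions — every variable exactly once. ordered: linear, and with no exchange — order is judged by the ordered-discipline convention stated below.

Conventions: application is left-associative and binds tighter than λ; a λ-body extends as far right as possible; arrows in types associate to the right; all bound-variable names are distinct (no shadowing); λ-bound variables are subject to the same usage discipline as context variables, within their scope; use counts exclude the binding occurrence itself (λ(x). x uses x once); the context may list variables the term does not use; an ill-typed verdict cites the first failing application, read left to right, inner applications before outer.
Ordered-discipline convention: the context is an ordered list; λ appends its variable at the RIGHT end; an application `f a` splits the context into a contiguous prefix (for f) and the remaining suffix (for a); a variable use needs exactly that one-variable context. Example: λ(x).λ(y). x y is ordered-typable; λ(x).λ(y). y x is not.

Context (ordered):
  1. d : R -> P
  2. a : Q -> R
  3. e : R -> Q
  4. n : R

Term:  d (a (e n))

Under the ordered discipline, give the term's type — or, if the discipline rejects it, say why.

term : P
usage: d ×1, a ×1, e ×1, n ×1
left-to-right use order: d, a, e, n
typing: the term checks, with type P
across the five disciplines: ordered ✓ | linear ✓ | affine ✓ | relevant ✓ | unrestricted ✓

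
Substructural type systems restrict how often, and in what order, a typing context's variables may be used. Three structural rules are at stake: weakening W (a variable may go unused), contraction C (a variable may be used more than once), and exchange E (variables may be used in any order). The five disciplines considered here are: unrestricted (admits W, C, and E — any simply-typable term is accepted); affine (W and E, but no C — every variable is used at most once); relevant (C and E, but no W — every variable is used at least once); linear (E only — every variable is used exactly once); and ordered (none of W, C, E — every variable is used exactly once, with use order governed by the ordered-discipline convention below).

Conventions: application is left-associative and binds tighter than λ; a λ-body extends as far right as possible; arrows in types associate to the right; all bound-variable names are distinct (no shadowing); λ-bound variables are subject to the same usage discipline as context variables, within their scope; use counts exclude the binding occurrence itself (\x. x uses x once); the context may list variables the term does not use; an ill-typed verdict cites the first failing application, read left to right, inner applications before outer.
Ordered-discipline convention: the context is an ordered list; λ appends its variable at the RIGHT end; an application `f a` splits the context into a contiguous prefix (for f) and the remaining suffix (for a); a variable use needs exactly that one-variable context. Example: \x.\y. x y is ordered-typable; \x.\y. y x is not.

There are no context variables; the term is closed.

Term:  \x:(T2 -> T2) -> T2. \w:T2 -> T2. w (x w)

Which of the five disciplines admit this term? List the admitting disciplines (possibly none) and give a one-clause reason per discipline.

admitted in: relevant, unrestricted
variable uses: x (bound): 1×, w (bound): 2×
order of uses: w, x, w
typing: the term checks, with type ((T2 -> T2) -> T2) -> (T2 -> T2) -> T2
ordered: ✗ — repeated use of w ×2
linear: ✗ — repeated use of w ×2
affine: ✗ — repeated use of w ×2
relevant: ✓ — at least one use each (x, w)
unrestricted: ✓ — type-checks (((T2 -> T2) -> T2) -> (T2 -> T2) -> T2) and nothing is barred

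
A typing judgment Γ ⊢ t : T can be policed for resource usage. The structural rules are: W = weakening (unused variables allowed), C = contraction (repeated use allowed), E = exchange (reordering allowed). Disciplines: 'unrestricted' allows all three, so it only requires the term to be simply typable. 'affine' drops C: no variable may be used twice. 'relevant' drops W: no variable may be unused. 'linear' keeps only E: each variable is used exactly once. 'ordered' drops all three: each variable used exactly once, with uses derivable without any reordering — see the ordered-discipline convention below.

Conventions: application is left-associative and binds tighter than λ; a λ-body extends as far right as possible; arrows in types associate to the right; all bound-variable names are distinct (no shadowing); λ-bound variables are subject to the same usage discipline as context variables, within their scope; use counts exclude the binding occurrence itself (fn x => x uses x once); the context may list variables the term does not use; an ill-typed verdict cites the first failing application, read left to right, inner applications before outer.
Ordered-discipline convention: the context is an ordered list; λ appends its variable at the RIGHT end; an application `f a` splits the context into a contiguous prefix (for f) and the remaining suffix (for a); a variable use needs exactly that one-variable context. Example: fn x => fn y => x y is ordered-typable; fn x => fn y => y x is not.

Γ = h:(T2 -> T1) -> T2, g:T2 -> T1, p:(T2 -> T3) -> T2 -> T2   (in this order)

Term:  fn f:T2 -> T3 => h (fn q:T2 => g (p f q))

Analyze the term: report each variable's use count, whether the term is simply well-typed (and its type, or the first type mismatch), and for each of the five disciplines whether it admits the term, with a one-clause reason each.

variable uses: h: 1×, g: 1×, p: 1×, f [bound]: 1×, q [bound]: 1×
order of uses: h, g, p, f, q
typing: well-typed at (T2 -> T3) -> T2
ordered: ✓, h, g, p, f, q: once each, no exchange needed
linear: ✓, each of h, g, p, f, q used exactly once
affine: ✓, at most one use each (h, g, p, f, q)
relevant: ✓, none of h, g, p, f, q goes unused
unrestricted: ✓, type-checks ((T2 -> T3) -> T2) and nothing is barred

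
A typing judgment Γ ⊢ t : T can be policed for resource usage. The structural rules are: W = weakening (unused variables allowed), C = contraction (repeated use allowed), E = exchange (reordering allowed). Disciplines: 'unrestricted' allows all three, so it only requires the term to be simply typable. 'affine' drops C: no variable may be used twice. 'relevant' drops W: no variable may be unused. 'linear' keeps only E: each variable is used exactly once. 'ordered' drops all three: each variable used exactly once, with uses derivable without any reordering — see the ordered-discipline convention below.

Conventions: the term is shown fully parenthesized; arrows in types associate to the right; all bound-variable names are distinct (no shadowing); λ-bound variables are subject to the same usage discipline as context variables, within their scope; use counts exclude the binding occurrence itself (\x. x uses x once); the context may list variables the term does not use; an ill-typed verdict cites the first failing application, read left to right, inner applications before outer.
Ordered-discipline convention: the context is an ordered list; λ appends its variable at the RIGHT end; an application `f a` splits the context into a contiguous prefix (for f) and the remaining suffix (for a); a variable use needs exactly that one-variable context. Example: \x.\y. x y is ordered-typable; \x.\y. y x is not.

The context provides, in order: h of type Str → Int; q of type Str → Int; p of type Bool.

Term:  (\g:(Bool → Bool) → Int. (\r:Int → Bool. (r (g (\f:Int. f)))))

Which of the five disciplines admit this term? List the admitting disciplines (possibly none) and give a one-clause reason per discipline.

admitting disciplines: none
usage: h: 0; q: 0; p: 0; g (bound): 1; r (bound): 1; f (bound): 1
uses in reading order: r, g, f
typing: ill-typed: an application expects Bool → Bool but receives Int → Int
ordered ✗ (not simply typable)
linear ✗ (fails simple typing)
affine ✗ (a type mismatch blocks all five)
relevant ✗ (the type mismatch rejects it)
unrestricted ✗ (not simply typable)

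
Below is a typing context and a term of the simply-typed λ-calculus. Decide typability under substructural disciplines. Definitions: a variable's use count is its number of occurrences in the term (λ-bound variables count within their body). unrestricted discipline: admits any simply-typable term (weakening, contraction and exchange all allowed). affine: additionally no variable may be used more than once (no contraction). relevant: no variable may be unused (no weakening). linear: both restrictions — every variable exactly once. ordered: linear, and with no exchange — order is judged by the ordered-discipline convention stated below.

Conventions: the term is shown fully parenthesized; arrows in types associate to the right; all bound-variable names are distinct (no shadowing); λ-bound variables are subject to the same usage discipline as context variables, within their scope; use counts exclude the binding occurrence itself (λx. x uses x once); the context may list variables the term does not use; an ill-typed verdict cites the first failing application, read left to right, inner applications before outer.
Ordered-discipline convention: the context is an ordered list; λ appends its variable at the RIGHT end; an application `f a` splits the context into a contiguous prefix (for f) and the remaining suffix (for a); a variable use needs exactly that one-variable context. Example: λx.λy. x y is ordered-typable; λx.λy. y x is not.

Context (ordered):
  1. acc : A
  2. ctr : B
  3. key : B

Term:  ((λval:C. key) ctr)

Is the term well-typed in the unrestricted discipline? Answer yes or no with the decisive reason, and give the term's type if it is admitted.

no — the type mismatch rejects it
variable uses: acc: 0, ctr: 1, key: 1, val (bound): 0
left-to-right use order: key, ctr
typing: ill-typed: argument of type B where C is required
all disciplines: ordered ✗; linear ✗; affine ✗; relevant ✗; unrestricted ✗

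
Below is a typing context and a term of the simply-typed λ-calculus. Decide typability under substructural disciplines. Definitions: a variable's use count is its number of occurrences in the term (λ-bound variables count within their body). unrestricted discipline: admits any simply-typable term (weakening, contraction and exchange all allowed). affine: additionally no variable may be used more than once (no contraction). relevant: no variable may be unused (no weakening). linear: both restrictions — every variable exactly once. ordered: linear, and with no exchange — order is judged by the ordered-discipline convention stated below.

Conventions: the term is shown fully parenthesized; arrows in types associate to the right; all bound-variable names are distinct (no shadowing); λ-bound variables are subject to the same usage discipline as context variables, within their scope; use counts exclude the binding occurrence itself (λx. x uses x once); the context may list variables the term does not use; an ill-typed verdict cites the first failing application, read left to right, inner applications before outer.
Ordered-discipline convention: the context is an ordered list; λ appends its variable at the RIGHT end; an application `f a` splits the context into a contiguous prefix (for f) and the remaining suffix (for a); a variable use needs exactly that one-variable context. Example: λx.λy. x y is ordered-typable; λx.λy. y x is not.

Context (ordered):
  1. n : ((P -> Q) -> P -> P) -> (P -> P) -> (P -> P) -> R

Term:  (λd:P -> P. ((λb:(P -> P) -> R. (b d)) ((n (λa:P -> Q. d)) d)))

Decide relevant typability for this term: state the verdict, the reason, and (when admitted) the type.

no — a never used (weakening)
use counts: n: 1; d (bound): 3; b (bound): 1; a (bound): 0
order of uses: b, d, n, d, d
typing: well-typed — term : (P -> P) -> R
per-discipline verdicts: ordered ✗, linear ✗, affine ✗, relevant ✗, unrestricted ✓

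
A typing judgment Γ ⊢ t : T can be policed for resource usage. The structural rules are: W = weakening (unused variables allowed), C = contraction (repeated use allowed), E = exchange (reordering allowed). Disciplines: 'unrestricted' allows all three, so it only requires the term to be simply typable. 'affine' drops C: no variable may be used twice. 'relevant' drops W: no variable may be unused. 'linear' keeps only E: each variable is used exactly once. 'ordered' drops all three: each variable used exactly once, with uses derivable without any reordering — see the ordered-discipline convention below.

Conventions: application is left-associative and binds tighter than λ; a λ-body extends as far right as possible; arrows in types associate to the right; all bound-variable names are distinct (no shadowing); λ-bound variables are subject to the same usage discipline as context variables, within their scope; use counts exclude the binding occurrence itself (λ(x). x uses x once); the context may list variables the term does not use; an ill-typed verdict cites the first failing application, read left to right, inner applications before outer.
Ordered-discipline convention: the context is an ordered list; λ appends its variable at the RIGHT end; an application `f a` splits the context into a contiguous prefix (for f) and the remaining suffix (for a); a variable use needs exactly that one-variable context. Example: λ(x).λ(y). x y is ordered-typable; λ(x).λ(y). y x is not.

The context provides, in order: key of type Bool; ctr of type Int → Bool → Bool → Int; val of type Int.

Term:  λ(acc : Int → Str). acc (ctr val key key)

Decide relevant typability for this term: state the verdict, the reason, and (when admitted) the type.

yes — key, ctr, val, acc: all used, weakening unneeded; term : (Int → Str) → Str
use counts: key: 2, ctr: 1, val: 1, acc (λ-bound): 1
order of uses: acc, ctr, val, key, key
typing: well-typed at (Int → Str) → Str
summary: ordered ✗ · linear ✗ · affine ✗ · relevant ✓ · unrestricted ✓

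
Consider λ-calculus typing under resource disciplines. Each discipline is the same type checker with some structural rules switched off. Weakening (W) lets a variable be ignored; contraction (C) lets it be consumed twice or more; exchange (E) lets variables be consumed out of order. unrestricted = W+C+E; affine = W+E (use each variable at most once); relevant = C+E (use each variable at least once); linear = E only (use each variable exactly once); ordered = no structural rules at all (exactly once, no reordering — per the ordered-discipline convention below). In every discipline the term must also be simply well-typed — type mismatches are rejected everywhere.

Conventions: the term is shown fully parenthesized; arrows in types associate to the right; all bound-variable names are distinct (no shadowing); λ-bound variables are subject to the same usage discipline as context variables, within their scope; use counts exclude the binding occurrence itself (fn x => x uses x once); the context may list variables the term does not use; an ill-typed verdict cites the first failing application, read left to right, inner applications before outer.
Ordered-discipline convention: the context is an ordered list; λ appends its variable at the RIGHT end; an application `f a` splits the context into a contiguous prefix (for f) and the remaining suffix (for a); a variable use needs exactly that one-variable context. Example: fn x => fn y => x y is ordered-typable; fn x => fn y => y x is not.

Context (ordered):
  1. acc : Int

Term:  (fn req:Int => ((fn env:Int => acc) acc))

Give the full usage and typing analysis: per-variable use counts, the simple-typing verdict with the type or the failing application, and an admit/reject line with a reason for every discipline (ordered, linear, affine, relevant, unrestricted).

usage: acc: 2×, req (bound): 0×, env (bound): 0×
use order (left to right): acc, acc
typing: well-typed at Int -> Int
ordered ✗ (uses contraction: acc ×2; unused: req, env — weakening required)
linear ✗ (uses contraction: acc ×2; unused: req, env — weakening required)
affine ✗ (uses contraction: acc ×2)
relevant ✗ (unused: req, env — weakening required)
unrestricted ✓ (well-typed at Int -> Int; no restrictions here)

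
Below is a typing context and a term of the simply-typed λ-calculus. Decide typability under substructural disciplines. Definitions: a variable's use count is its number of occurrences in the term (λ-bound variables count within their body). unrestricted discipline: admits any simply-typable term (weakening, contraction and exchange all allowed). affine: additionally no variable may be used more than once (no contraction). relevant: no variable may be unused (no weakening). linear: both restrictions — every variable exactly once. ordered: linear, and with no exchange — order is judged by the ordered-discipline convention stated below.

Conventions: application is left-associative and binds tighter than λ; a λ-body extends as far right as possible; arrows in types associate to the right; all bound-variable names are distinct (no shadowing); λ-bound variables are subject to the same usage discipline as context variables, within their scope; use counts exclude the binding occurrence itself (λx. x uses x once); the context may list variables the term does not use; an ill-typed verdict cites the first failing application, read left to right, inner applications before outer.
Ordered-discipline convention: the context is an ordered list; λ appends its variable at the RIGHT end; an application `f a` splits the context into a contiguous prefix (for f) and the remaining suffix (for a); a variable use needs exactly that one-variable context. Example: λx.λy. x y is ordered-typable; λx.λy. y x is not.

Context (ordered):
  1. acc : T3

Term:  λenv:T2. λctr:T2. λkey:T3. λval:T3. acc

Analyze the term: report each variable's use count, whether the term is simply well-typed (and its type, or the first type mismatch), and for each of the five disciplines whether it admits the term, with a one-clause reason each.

counts: acc=1, env (bound)=0, ctr (bound)=0, key (bound)=0, val (bound)=0
uses in reading order: acc
typing: ✓ — T2 → T2 → T3 → T3 → T3
ordered: ✗ — unused: env, ctr, key, val — weakening required
linear: ✗ — unused: env, ctr, key, val — weakening required
affine: ✓ — at most one use each (acc, env, ctr, key, val)
relevant: ✗ — unused: env, ctr, key, val — weakening required
unrestricted: ✓ — well-typed at T2 → T2 → T3 → T3 → T3; no restrictions here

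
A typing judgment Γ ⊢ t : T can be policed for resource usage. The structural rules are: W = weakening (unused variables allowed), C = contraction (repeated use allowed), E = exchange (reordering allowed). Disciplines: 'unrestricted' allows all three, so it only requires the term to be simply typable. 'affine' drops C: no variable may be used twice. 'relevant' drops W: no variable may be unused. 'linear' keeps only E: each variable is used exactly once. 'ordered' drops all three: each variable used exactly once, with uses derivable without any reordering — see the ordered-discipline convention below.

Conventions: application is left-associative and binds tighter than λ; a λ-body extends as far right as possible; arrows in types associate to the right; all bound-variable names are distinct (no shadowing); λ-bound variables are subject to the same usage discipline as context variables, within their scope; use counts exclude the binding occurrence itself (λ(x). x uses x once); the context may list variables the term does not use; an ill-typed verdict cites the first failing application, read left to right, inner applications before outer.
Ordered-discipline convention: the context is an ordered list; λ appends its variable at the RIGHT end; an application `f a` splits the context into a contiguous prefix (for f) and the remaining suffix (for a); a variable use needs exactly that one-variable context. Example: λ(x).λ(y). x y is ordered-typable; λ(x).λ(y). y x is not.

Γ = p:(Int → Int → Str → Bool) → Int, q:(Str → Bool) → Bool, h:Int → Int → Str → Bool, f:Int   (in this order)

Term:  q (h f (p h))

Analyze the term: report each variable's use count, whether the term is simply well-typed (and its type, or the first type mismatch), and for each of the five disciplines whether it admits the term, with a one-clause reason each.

use counts: p: 1; q: 1; h: 2; f: 1
order of uses: q, h, f, p, h
typing: well-typed — term : Bool
ordered: ✗ — repeated use of h ×2
linear: ✗ — repeated use of h ×2
affine: ✗ — repeated use of h ×2
relevant: ✓ — p, q, h, f: all used, weakening unneeded
unrestricted: ✓ — well-typed at Bool; no restrictions here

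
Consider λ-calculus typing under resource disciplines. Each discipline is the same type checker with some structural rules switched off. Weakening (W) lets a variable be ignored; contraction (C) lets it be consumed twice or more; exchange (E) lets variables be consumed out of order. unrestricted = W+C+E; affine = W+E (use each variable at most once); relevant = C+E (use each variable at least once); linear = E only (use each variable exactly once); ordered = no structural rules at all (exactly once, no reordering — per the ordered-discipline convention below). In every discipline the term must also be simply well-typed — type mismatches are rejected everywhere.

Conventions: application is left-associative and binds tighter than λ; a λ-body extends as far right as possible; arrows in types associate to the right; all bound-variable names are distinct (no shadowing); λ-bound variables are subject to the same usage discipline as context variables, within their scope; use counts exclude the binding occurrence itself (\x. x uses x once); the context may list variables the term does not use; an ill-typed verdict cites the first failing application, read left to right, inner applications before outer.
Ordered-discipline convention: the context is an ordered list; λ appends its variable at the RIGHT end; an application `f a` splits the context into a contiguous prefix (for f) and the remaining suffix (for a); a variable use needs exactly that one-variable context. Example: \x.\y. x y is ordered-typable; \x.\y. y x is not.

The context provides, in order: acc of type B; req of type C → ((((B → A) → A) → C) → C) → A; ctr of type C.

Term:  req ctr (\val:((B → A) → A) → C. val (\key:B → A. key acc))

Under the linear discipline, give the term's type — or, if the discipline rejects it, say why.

term : A
counts: acc=1, req=1, ctr=1, val [bound]=1, key [bound]=1
left-to-right use order: req, ctr, val, key, acc
typing: well-typed at A
per-discipline verdicts: ordered ✗ · linear ✓ · affine ✓ · relevant ✓ · unrestricted ✓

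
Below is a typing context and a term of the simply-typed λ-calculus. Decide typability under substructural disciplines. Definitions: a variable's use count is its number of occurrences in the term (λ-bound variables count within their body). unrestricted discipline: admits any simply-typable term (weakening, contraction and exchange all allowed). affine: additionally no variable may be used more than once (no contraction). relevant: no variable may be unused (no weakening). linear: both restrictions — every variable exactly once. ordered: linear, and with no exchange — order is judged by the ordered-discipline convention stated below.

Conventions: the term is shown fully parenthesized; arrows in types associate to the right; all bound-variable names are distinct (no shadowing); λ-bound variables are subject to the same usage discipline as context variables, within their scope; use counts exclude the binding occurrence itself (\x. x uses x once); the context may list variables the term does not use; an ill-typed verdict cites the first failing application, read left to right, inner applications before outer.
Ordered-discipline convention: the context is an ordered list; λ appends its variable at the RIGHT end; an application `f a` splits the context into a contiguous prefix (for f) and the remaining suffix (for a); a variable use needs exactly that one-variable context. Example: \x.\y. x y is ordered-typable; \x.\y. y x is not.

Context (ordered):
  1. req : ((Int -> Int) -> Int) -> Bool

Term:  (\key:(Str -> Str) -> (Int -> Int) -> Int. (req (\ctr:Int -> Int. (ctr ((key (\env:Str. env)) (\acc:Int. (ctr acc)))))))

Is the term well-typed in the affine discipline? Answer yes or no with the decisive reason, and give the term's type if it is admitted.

no — needs contraction — ctr ×2
counts: req=1, key [bound]=1, ctr [bound]=2, env [bound]=1, acc [bound]=1
uses in reading order: req, ctr, key, env, ctr, acc
typing: ✓ — ((Str -> Str) -> (Int -> Int) -> Int) -> Bool
per-discipline verdicts: ordered ✗; linear ✗; affine ✗; relevant ✓; unrestricted ✓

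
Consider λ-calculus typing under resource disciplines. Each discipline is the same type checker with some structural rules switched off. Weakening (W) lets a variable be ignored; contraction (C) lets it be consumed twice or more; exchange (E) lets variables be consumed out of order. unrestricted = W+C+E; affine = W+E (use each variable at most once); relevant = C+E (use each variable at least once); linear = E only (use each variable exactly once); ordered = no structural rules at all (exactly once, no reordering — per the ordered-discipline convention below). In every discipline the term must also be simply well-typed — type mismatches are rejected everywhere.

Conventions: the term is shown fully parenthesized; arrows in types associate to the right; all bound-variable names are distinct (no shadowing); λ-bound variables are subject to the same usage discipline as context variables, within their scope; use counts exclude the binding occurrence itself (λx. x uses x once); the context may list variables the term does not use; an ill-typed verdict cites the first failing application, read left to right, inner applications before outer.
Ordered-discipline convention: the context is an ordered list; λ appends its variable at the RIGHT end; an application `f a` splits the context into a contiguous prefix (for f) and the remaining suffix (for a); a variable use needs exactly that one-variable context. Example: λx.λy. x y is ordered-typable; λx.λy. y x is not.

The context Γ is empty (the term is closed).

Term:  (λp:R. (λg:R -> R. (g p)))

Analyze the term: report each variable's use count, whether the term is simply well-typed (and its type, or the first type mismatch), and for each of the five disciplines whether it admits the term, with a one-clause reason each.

counts: p (bound): 1×, g (bound): 1×
order of uses: g, p
typing: well-typed at R -> (R -> R) -> R
ordered ✗ (no contiguous prefix/suffix split fits g, p)
linear ✓ (each of p, g used exactly once)
affine ✓ (at most one use each (p, g))
relevant ✓ (p, g: all used, weakening unneeded)
unrestricted ✓ (well-typed at R -> (R -> R) -> R; no restrictions here)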